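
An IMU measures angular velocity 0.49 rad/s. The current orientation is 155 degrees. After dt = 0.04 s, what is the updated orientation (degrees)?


delta_theta = w * dt = 0.49 * 0.04 = 0.0196 rad
= 1.123 deg
theta_new = 155 + 1.123 = 156.123 deg


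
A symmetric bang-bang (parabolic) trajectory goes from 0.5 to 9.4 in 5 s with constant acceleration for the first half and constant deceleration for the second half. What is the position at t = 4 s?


Symmetric rest-to-rest: each phase covers (pf-p0)/2 in time T/2. 0.5*a*(T/2)^2 = (pf-p0)/2 => a = 4*(pf-p0)/T^2
a = 4*(9.4-0.5)/5^2 = 1.424
t = 4 is in the deceleration phase (t > T/2).
p = pf - 0.5*a*(T-t)^2 = 9.4 - 0.5*1.424*1^2
= 8.688


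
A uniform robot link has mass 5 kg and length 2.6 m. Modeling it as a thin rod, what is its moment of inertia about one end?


I = (1/3) * m * L^2
= (1/3) * 5 * 2.6^2
= 0.333333 * 5 * 6.76
= 11.2667 kg*m^2


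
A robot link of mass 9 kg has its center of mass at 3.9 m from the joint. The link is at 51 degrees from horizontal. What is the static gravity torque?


tau = m*g*L*cos(angle)
= 9 * 9.81 * 3.9 * cos(51 deg)
= 9 * 9.81 * 3.9 * 0.6293
= 216.6945 Nm


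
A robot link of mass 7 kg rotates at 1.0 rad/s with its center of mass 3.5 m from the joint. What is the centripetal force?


F = m * omega^2 * r
= 7 * 1.0^2 * 3.5
= 7 * 1.0 * 3.5
= 24.5 N


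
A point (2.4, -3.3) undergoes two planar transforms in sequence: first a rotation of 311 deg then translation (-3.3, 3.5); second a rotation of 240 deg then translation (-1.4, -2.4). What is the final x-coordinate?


After transform 1:
x1 = cos(311)*2.4 - sin(311)*-3.3 + -3.3 = -4.216
y1 = sin(311)*2.4 + cos(311)*-3.3 + 3.5 = -0.4763
After transform 2:
x2 = cos(240)*-4.216 - sin(240)*-0.4763 + -1.4
= 0.2955


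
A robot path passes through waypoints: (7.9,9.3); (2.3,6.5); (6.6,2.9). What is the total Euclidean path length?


Segment lengths:
  seg1 = sqrt((-5.6)^2 + (-2.8)^2) = 6.261
  seg2 = sqrt((4.3)^2 + (-3.6)^2) = 5.608
Total = 11.869


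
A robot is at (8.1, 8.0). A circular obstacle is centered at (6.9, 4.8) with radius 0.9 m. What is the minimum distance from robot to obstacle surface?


center_dist = sqrt((8.1-6.9)^2 + (8.0-4.8)^2)
= sqrt(1.44 + 10.24)
= 3.4176
min_dist = center_dist - radius = 3.4176 - 0.9 = 2.5176 m


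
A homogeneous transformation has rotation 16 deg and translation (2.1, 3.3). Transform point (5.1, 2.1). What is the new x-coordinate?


x' = cos(theta)*px - sin(theta)*py + tx
= 0.9613*5.1 - 0.2756*2.1 + 2.1
= 6.4236


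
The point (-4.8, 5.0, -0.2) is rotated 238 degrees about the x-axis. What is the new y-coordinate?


Rotation about x-axis: y' = y*cos(theta) - z*sin(theta)
= 5.0 * -0.5299 - -0.2 * -0.848
= -2.8192


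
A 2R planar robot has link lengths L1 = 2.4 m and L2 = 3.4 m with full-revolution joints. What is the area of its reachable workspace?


r_max = L1 + L2 = 5.8 m
r_min = |L1 - L2| = 1.0 m
Area = pi*(r_max^2 - r_min^2)
= pi*(33.64 - 1.0)
= pi * 32.64
= 102.5416 m^2


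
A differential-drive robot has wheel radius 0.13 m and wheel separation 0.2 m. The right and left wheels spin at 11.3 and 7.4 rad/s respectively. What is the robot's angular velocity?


vR = r*wR = 0.13*11.3 = 1.469 m/s
vL = r*wL = 0.13*7.4 = 0.962 m/s
v = (vR+vL)/2 = 1.2155 m/s
omega = (vR-vL)/L = 2.535 rad/s
angular velocity = 2.535 rad/s


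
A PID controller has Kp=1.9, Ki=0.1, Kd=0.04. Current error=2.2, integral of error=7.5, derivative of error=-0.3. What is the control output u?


u = Kp*e + Ki*int(e) + Kd*de/dt
= 1.9*2.2 + 0.1*7.5 + 0.04*(-0.3)
= 4.18 + 0.75 + -0.012
= 4.918


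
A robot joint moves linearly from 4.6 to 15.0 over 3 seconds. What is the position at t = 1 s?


s = t/T = 1/3 = 0.3333
p(t) = p0 + (pf-p0)*s
= 4.6 + (15.0 - 4.6) * 0.3333
= 8.0667


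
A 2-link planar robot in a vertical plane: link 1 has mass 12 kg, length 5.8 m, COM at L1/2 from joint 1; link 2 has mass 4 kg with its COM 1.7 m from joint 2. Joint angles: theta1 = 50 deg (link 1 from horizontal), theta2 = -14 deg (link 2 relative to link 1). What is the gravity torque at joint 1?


Horizontal distance from joint 1 to link-1 COM:
  x_c1 = (L1/2)*cos(t1) = 2.9 * 0.6428 = 1.8641 m
Horizontal distance from joint 1 to link-2 COM:
  x_c2 = L1*cos(t1) + Lc2*cos(t1+t2)
       = 5.8*0.6428 + 1.7*0.809 = 5.1035 m
tau1 = m1*g*x_c1 + m2*g*x_c2
     = 12*9.81*1.8641 + 4*9.81*5.1035
     = 219.44 + 200.2612
     = 419.7012 Nm


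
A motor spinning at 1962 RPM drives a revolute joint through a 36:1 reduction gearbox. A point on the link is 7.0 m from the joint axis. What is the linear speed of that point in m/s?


omega_motor = 1962 * 2*pi/60 = 205.4602 rad/s
omega_joint = omega_motor / 36 = 5.7072 rad/s
v = omega_joint * r = 5.7072 * 7.0
= 39.9506 m/s


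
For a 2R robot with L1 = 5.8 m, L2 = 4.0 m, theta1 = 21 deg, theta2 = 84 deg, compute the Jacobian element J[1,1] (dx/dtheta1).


J[1,1] = -L1*sin(t1) - L2*sin(t1+t2)
= -5.8*sin(21) - 4.0*sin(105)
= -5.9422


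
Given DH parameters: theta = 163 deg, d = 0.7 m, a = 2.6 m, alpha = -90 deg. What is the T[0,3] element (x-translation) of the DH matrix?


T[0,3] = a * cos(theta)
= 2.6 * cos(163 deg)
= 2.6 * -0.9563
= -2.4864


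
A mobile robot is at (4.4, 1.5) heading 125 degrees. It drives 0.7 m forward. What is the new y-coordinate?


y_new = y0 + d*sin(theta)
= 1.5 + 0.7*sin(125)
= 1.5 + 0.5734
= 2.0734


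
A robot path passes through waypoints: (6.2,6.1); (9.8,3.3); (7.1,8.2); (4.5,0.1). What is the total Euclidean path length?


Segment lengths:
  seg1 = sqrt((3.6)^2 + (-2.8)^2) = 4.5607
  seg2 = sqrt((-2.7)^2 + (4.9)^2) = 5.5946
  seg3 = sqrt((-2.6)^2 + (-8.1)^2) = 8.5071
Total = 18.6624


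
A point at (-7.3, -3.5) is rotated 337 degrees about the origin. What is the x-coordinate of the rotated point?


x' = x*cos(theta) - y*sin(theta)
cos(337 deg) = 0.9205, sin(337 deg) = -0.3907
x' = -7.3 * 0.9205 - -3.5 * -0.3907
= -6.7197 - 1.3676
= -8.0872


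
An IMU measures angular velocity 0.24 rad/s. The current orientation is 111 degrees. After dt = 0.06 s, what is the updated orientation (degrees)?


delta_theta = w * dt = 0.24 * 0.06 = 0.0144 rad
= 0.8251 deg
theta_new = 111 + 0.8251 = 111.8251 deg


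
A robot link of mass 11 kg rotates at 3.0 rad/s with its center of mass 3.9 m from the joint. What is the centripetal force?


F = m * omega^2 * r
= 11 * 3.0^2 * 3.9
= 11 * 9.0 * 3.9
= 386.1 N


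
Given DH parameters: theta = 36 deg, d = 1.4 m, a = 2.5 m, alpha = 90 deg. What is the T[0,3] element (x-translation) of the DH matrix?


T[0,3] = a * cos(theta)
= 2.5 * cos(36 deg)
= 2.5 * 0.809
= 2.0225


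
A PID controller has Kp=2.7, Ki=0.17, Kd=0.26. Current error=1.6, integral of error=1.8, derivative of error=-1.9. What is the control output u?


u = Kp*e + Ki*int(e) + Kd*de/dt
= 2.7*1.6 + 0.17*1.8 + 0.26*(-1.9)
= 4.32 + 0.306 + -0.494
= 4.132


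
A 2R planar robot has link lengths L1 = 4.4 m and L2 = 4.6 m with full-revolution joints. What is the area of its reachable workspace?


r_max = L1 + L2 = 9.0 m
r_min = |L1 - L2| = 0.2 m
Area = pi*(r_max^2 - r_min^2)
= pi*(81.0 - 0.04)
= pi * 80.96
= 254.3433 m^2


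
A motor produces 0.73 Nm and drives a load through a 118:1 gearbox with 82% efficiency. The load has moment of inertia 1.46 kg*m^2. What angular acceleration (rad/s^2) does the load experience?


tau_out = tau_motor * N * eta
= 0.73 * 118 * 0.82 = 70.6348 Nm
alpha = tau_out / I = 70.6348 / 1.46
= 48.38 rad/s^2


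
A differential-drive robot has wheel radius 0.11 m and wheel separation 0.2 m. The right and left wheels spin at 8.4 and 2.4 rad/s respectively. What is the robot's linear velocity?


vR = r*wR = 0.11*8.4 = 0.924 m/s
vL = r*wL = 0.11*2.4 = 0.264 m/s
v = (vR+vL)/2 = 0.594 m/s
omega = (vR-vL)/L = 3.3 rad/s
linear velocity = 0.594 m/s


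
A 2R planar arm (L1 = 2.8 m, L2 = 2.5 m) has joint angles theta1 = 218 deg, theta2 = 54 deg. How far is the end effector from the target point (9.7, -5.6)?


End effector via forward kinematics:
x = L1*cos(t1) + L2*cos(t1+t2) = -2.1192
y = L1*sin(t1) + L2*sin(t1+t2) = -4.2223
Distance to target:
d = sqrt((9.7 - -2.1192)^2 + (-5.6 - -4.2223)^2)
= sqrt(139.693 + 1.898)
= 11.8992 m


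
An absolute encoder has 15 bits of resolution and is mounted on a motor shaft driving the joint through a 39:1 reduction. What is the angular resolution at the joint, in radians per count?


counts = 2^15 = 32768
effective counts at joint = 32768 * 39 = 1277952
resolution = 2*pi / 1277952
= 4.9166e-06 rad/count


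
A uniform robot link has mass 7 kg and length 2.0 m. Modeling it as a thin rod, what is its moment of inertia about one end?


I = (1/3) * m * L^2
= (1/3) * 7 * 2.0^2
= 0.333333 * 7 * 4.0
= 9.3333 kg*m^2


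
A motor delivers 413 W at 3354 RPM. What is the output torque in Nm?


omega = 3354 * 2*pi/60 = 351.2301 rad/s
tau = P / omega = 413 / 351.2301
= 1.1759 Nm


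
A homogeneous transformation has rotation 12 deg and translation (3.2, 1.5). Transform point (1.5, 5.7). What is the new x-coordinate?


x' = cos(theta)*px - sin(theta)*py + tx
= 0.9781*1.5 - 0.2079*5.7 + 3.2
= 3.4821


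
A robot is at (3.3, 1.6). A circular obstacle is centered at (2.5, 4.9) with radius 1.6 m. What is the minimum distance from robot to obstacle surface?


center_dist = sqrt((3.3-2.5)^2 + (1.6-4.9)^2)
= sqrt(0.64 + 10.89)
= 3.3956
min_dist = center_dist - radius = 3.3956 - 1.6 = 1.7956 m


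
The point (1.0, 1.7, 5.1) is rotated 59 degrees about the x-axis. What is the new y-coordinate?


Rotation about x-axis: y' = y*cos(theta) - z*sin(theta)
= 1.7 * 0.515 - 5.1 * 0.8572
= -3.496


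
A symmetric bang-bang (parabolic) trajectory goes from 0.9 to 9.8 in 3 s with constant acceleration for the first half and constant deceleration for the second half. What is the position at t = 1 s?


Symmetric rest-to-rest: each phase covers (pf-p0)/2 in time T/2. 0.5*a*(T/2)^2 = (pf-p0)/2 => a = 4*(pf-p0)/T^2
a = 4*(9.8-0.9)/3^2 = 3.9556
t = 1 is in the acceleration phase (t <= T/2).
p = p0 + 0.5*a*t^2 = 0.9 + 0.5*3.9556*1^2
= 2.8778


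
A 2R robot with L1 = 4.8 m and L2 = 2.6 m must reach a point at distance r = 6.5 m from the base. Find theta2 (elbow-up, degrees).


cos(theta2) = (r^2 - L1^2 - L2^2) / (2*L1*L2)
cos(theta2) = (42.25 - 23.04 - 6.76) / 24.96
cos(theta2) = 0.498798
theta2 = 60.0795 degrees


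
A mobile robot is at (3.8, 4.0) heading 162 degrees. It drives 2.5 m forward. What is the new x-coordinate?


x_new = x0 + d*cos(theta)
= 3.8 + 2.5*cos(162)
= 3.8 + -2.3776
= 1.4224


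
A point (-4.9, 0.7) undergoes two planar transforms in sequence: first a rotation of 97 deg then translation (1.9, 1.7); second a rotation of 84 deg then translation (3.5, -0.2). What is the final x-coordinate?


After transform 1:
x1 = cos(97)*-4.9 - sin(97)*0.7 + 1.9 = 1.8024
y1 = sin(97)*-4.9 + cos(97)*0.7 + 1.7 = -3.2488
After transform 2:
x2 = cos(84)*1.8024 - sin(84)*-3.2488 + 3.5
= 6.9194


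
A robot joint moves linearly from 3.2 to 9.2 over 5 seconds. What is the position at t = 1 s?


s = t/T = 1/5 = 0.2
p(t) = p0 + (pf-p0)*s
= 3.2 + (9.2 - 3.2) * 0.2
= 4.4


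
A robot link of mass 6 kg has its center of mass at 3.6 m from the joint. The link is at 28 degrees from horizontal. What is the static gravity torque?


tau = m*g*L*cos(angle)
= 6 * 9.81 * 3.6 * cos(28 deg)
= 6 * 9.81 * 3.6 * 0.8829
= 187.0931 Nm


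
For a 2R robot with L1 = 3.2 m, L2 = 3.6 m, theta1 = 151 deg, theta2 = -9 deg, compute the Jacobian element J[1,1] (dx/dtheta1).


J[1,1] = -L1*sin(t1) - L2*sin(t1+t2)
= -3.2*sin(151) - 3.6*sin(142)
= -3.7678


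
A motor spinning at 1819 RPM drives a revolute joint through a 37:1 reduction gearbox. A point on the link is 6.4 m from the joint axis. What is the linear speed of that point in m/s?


omega_motor = 1819 * 2*pi/60 = 190.4852 rad/s
omega_joint = omega_motor / 37 = 5.1482 rad/s
v = omega_joint * r = 5.1482 * 6.4
= 32.9488 m/s


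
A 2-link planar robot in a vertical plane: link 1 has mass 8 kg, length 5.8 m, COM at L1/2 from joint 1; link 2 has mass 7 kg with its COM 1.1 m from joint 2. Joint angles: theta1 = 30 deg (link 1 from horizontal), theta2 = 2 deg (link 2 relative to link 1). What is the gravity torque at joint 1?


Horizontal distance from joint 1 to link-1 COM:
  x_c1 = (L1/2)*cos(t1) = 2.9 * 0.866 = 2.5115 m
Horizontal distance from joint 1 to link-2 COM:
  x_c2 = L1*cos(t1) + Lc2*cos(t1+t2)
       = 5.8*0.866 + 1.1*0.848 = 5.9558 m
tau1 = m1*g*x_c1 + m2*g*x_c2
     = 8*9.81*2.5115 + 7*9.81*5.9558
     = 197.1005 + 408.9848
     = 606.0853 Nm


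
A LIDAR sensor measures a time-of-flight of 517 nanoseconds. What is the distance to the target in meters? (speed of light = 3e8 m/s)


tof = 517 ns = 5.17e-07 s
dist = c * tof / 2
= 3e8 * 5.17e-07 / 2
= 77.55 m


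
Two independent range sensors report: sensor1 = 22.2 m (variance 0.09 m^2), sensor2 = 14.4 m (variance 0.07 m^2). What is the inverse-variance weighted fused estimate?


w1 = (1/var1) / (1/var1 + 1/var2)
   = 11.1111 / (11.1111 + 14.2857) = 0.4375
w2 = 1 - w1 = 0.5625
fused = w1*s1 + w2*s2 = 9.7125 + 8.1
= 17.8125 m


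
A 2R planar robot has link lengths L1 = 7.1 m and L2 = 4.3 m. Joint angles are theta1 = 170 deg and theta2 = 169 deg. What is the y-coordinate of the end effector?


Convert angles to radians: theta1 = 2.9671, theta2 = 2.9496
y = L1*sin(theta1) + L2*sin(theta1+theta2)
y = 1.2329 + -1.541
y = -0.3081


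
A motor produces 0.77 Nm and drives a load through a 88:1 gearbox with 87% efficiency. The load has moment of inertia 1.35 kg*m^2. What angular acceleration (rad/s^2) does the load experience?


tau_out = tau_motor * N * eta
= 0.77 * 88 * 0.87 = 58.9512 Nm
alpha = tau_out / I = 58.9512 / 1.35
= 43.6676 rad/s^2


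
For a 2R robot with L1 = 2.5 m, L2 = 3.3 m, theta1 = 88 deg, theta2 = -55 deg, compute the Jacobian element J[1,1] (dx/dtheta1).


J[1,1] = -L1*sin(t1) - L2*sin(t1+t2)
= -2.5*sin(88) - 3.3*sin(33)
= -4.2958


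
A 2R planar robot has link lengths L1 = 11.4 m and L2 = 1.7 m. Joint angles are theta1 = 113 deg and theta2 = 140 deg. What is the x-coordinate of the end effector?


Convert angles to radians: theta1 = 1.9722, theta2 = 2.4435
x = L1*cos(theta1) + L2*cos(theta1+theta2)
x = -4.4543 + -0.497
x = -4.9514


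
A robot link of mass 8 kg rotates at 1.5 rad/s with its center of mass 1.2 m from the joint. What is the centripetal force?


F = m * omega^2 * r
= 8 * 1.5^2 * 1.2
= 8 * 2.25 * 1.2
= 21.6 N


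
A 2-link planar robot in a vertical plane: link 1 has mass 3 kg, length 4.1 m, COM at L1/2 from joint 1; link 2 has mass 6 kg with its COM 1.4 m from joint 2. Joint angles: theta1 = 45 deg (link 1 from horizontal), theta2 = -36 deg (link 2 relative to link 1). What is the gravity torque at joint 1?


Horizontal distance from joint 1 to link-1 COM:
  x_c1 = (L1/2)*cos(t1) = 2.05 * 0.7071 = 1.4496 m
Horizontal distance from joint 1 to link-2 COM:
  x_c2 = L1*cos(t1) + Lc2*cos(t1+t2)
       = 4.1*0.7071 + 1.4*0.9877 = 4.2819 m
tau1 = m1*g*x_c1 + m2*g*x_c2
     = 3*9.81*1.4496 + 6*9.81*4.2819
     = 42.6608 + 252.0327
     = 294.6935 Nm


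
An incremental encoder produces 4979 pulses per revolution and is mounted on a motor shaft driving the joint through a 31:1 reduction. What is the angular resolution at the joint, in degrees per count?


counts per rev = 4979
effective counts at joint = 4979 * 31 = 154349
resolution = 360 / 154349
= 0.0023 deg/count


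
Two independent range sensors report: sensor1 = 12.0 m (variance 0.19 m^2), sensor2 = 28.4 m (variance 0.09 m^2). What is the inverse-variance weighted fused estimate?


w1 = (1/var1) / (1/var1 + 1/var2)
   = 5.2632 / (5.2632 + 11.1111) = 0.3214
w2 = 1 - w1 = 0.6786
fused = w1*s1 + w2*s2 = 3.8571 + 19.2714
= 23.1286 m


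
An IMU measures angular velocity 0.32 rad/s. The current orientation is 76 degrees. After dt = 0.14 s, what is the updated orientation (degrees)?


delta_theta = w * dt = 0.32 * 0.14 = 0.0448 rad
= 2.5669 deg
theta_new = 76 + 2.5669 = 78.5669 deg


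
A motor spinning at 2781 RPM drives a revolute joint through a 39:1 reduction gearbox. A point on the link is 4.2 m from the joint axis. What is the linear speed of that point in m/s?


omega_motor = 2781 * 2*pi/60 = 291.2256 rad/s
omega_joint = omega_motor / 39 = 7.4673 rad/s
v = omega_joint * r = 7.4673 * 4.2
= 31.3628 m/s


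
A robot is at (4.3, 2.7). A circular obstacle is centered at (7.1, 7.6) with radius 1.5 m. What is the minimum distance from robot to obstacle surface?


center_dist = sqrt((4.3-7.1)^2 + (2.7-7.6)^2)
= sqrt(7.84 + 24.01)
= 5.6436
min_dist = center_dist - radius = 5.6436 - 1.5 = 4.1436 m


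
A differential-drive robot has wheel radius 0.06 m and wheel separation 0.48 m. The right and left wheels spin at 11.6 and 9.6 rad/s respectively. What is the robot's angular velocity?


vR = r*wR = 0.06*11.6 = 0.696 m/s
vL = r*wL = 0.06*9.6 = 0.576 m/s
v = (vR+vL)/2 = 0.636 m/s
omega = (vR-vL)/L = 0.25 rad/s
angular velocity = 0.25 rad/s


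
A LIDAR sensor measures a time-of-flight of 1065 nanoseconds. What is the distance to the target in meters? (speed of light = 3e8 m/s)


tof = 1065 ns = 1.065e-06 s
dist = c * tof / 2
= 3e8 * 1.065e-06 / 2
= 159.75 m


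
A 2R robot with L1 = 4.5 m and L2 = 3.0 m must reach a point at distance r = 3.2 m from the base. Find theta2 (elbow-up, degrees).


cos(theta2) = (r^2 - L1^2 - L2^2) / (2*L1*L2)
cos(theta2) = (10.24 - 20.25 - 9.0) / 27.0
cos(theta2) = -0.704074
theta2 = 134.7548 degrees


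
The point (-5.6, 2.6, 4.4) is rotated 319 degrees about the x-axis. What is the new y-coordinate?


Rotation about x-axis: y' = y*cos(theta) - z*sin(theta)
= 2.6 * 0.7547 - 4.4 * -0.6561
= 4.8489


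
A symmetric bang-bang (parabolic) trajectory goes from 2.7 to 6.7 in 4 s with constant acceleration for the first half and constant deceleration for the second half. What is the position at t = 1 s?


Symmetric rest-to-rest: each phase covers (pf-p0)/2 in time T/2. 0.5*a*(T/2)^2 = (pf-p0)/2 => a = 4*(pf-p0)/T^2
a = 4*(6.7-2.7)/4^2 = 1.0
t = 1 is in the acceleration phase (t <= T/2).
p = p0 + 0.5*a*t^2 = 2.7 + 0.5*1.0*1^2
= 3.2


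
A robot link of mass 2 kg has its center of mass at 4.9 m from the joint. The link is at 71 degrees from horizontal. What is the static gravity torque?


tau = m*g*L*cos(angle)
= 2 * 9.81 * 4.9 * cos(71 deg)
= 2 * 9.81 * 4.9 * 0.3256
= 31.2995 Nm


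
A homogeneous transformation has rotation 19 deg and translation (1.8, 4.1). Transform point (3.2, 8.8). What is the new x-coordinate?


x' = cos(theta)*px - sin(theta)*py + tx
= 0.9455*3.2 - 0.3256*8.8 + 1.8
= 1.9607


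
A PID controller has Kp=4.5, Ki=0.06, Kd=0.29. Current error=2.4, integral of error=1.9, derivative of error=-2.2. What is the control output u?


u = Kp*e + Ki*int(e) + Kd*de/dt
= 4.5*2.4 + 0.06*1.9 + 0.29*(-2.2)
= 10.8 + 0.114 + -0.638
= 10.276


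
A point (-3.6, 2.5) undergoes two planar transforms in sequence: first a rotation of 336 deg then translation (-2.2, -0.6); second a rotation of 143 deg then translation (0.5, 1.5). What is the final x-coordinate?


After transform 1:
x1 = cos(336)*-3.6 - sin(336)*2.5 + -2.2 = -4.4719
y1 = sin(336)*-3.6 + cos(336)*2.5 + -0.6 = 3.1481
After transform 2:
x2 = cos(143)*-4.4719 - sin(143)*3.1481 + 0.5
= 2.1769


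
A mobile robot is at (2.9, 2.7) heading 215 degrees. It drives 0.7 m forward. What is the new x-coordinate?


x_new = x0 + d*cos(theta)
= 2.9 + 0.7*cos(215)
= 2.9 + -0.5734
= 2.3266


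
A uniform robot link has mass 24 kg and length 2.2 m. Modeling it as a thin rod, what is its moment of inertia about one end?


I = (1/3) * m * L^2
= (1/3) * 24 * 2.2^2
= 0.333333 * 24 * 4.84
= 38.72 kg*m^2


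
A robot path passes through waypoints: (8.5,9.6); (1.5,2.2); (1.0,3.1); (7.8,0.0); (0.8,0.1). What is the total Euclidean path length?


Segment lengths:
  seg1 = sqrt((-7.0)^2 + (-7.4)^2) = 10.1863
  seg2 = sqrt((-0.5)^2 + (0.9)^2) = 1.0296
  seg3 = sqrt((6.8)^2 + (-3.1)^2) = 7.4733
  seg4 = sqrt((-7.0)^2 + (0.1)^2) = 7.0007
Total = 25.6898


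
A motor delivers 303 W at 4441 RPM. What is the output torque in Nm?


omega = 4441 * 2*pi/60 = 465.0604 rad/s
tau = P / omega = 303 / 465.0604
= 0.6515 Nm


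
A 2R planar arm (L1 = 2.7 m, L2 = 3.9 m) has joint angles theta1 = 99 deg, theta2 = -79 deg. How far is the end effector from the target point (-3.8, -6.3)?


End effector via forward kinematics:
x = L1*cos(t1) + L2*cos(t1+t2) = 3.2424
y = L1*sin(t1) + L2*sin(t1+t2) = 4.0006
Distance to target:
d = sqrt((-3.8 - 3.2424)^2 + (-6.3 - 4.0006)^2)
= sqrt(49.5958 + 106.1031)
= 12.4779 m


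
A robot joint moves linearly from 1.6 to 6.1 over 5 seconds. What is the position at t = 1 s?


s = t/T = 1/5 = 0.2
p(t) = p0 + (pf-p0)*s
= 1.6 + (6.1 - 1.6) * 0.2
= 2.5


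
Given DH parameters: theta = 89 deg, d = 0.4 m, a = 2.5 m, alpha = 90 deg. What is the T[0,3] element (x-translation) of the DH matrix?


T[0,3] = a * cos(theta)
= 2.5 * cos(89 deg)
= 2.5 * 0.0175
= 0.0436


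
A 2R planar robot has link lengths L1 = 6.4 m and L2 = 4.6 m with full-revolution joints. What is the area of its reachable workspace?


r_max = L1 + L2 = 11.0 m
r_min = |L1 - L2| = 1.8 m
Area = pi*(r_max^2 - r_min^2)
= pi*(121.0 - 3.24)
= pi * 117.76
= 369.954 m^2


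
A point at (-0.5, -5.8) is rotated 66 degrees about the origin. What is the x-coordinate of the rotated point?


x' = x*cos(theta) - y*sin(theta)
cos(66 deg) = 0.4067, sin(66 deg) = 0.9135
x' = -0.5 * 0.4067 - -5.8 * 0.9135
= -0.2034 - -5.2986
= 5.0952


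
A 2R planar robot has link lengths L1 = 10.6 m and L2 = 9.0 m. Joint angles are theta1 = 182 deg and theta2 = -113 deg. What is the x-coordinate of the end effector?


Convert angles to radians: theta1 = 3.1765, theta2 = -1.9722
x = L1*cos(theta1) + L2*cos(theta1+theta2)
x = -10.5935 + 3.2253
x = -7.3682


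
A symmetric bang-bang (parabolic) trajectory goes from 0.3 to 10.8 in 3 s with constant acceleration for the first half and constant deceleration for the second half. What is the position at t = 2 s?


Symmetric rest-to-rest: each phase covers (pf-p0)/2 in time T/2. 0.5*a*(T/2)^2 = (pf-p0)/2 => a = 4*(pf-p0)/T^2
a = 4*(10.8-0.3)/3^2 = 4.6667
t = 2 is in the deceleration phase (t > T/2).
p = pf - 0.5*a*(T-t)^2 = 10.8 - 0.5*4.6667*1^2
= 8.4667


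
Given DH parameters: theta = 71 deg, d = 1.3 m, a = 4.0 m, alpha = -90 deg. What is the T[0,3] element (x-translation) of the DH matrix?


T[0,3] = a * cos(theta)
= 4.0 * cos(71 deg)
= 4.0 * 0.3256
= 1.3023


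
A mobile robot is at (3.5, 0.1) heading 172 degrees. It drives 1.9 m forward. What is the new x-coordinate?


x_new = x0 + d*cos(theta)
= 3.5 + 1.9*cos(172)
= 3.5 + -1.8815
= 1.6185


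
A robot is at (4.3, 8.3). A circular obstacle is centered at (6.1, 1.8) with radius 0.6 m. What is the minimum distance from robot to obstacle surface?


center_dist = sqrt((4.3-6.1)^2 + (8.3-1.8)^2)
= sqrt(3.24 + 42.25)
= 6.7446
min_dist = center_dist - radius = 6.7446 - 0.6 = 6.1446 m


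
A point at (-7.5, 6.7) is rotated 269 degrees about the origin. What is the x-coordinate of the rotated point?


x' = x*cos(theta) - y*sin(theta)
cos(269 deg) = -0.0175, sin(269 deg) = -0.9998
x' = -7.5 * -0.0175 - 6.7 * -0.9998
= 0.1309 - -6.699
= 6.8299


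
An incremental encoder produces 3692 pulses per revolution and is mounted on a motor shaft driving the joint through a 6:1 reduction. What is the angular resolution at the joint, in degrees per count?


counts per rev = 3692
effective counts at joint = 3692 * 6 = 22152
resolution = 360 / 22152
= 0.0163 deg/count


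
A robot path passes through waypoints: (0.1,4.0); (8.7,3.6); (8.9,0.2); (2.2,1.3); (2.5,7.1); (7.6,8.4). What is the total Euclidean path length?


Segment lengths:
  seg1 = sqrt((8.6)^2 + (-0.4)^2) = 8.6093
  seg2 = sqrt((0.2)^2 + (-3.4)^2) = 3.4059
  seg3 = sqrt((-6.7)^2 + (1.1)^2) = 6.7897
  seg4 = sqrt((0.3)^2 + (5.8)^2) = 5.8078
  seg5 = sqrt((5.1)^2 + (1.3)^2) = 5.2631
Total = 29.8757


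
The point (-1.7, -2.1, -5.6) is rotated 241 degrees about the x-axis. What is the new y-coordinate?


Rotation about x-axis: y' = y*cos(theta) - z*sin(theta)
= -2.1 * -0.4848 - -5.6 * -0.8746
= -3.8798


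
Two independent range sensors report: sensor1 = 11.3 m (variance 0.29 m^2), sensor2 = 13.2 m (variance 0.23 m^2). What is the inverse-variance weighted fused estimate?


w1 = (1/var1) / (1/var1 + 1/var2)
   = 3.4483 / (3.4483 + 4.3478) = 0.4423
w2 = 1 - w1 = 0.5577
fused = w1*s1 + w2*s2 = 4.9981 + 7.3615
= 12.3596 m


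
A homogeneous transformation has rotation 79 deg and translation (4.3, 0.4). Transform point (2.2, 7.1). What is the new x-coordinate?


x' = cos(theta)*px - sin(theta)*py + tx
= 0.1908*2.2 - 0.9816*7.1 + 4.3
= -2.2498


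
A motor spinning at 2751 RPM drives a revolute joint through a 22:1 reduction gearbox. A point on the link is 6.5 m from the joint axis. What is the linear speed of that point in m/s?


omega_motor = 2751 * 2*pi/60 = 288.084 rad/s
omega_joint = omega_motor / 22 = 13.0947 rad/s
v = omega_joint * r = 13.0947 * 6.5
= 85.1157 m/s


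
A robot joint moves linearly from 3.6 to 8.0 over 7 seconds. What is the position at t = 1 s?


s = t/T = 1/7 = 0.1429
p(t) = p0 + (pf-p0)*s
= 3.6 + (8.0 - 3.6) * 0.1429
= 4.2286


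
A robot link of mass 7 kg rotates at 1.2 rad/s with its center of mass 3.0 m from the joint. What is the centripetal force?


F = m * omega^2 * r
= 7 * 1.2^2 * 3.0
= 7 * 1.44 * 3.0
= 30.24 N


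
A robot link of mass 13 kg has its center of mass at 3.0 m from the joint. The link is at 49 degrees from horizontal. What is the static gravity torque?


tau = m*g*L*cos(angle)
= 13 * 9.81 * 3.0 * cos(49 deg)
= 13 * 9.81 * 3.0 * 0.6561
= 251.0016 Nm


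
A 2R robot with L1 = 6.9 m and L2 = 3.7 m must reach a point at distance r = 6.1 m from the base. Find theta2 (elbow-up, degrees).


cos(theta2) = (r^2 - L1^2 - L2^2) / (2*L1*L2)
cos(theta2) = (37.21 - 47.61 - 13.69) / 51.06
cos(theta2) = -0.471798
theta2 = 118.1511 degrees


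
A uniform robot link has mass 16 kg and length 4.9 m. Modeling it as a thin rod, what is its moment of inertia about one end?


I = (1/3) * m * L^2
= (1/3) * 16 * 4.9^2
= 0.333333 * 16 * 24.01
= 128.0533 kg*m^2


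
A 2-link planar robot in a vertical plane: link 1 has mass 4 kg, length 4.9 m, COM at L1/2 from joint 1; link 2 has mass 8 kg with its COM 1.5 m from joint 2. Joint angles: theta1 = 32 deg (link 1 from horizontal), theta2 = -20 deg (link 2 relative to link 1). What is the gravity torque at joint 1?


Horizontal distance from joint 1 to link-1 COM:
  x_c1 = (L1/2)*cos(t1) = 2.45 * 0.848 = 2.0777 m
Horizontal distance from joint 1 to link-2 COM:
  x_c2 = L1*cos(t1) + Lc2*cos(t1+t2)
       = 4.9*0.848 + 1.5*0.9781 = 5.6227 m
tau1 = m1*g*x_c1 + m2*g*x_c2
     = 4*9.81*2.0777 + 8*9.81*5.6227
     = 81.5296 + 441.2661
     = 522.7958 Nm


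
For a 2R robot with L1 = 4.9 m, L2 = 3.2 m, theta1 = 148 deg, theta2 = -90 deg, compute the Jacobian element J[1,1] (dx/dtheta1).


J[1,1] = -L1*sin(t1) - L2*sin(t1+t2)
= -4.9*sin(148) - 3.2*sin(58)
= -5.3104


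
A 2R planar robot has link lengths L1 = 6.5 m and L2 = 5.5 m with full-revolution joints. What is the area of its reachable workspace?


r_max = L1 + L2 = 12.0 m
r_min = |L1 - L2| = 1.0 m
Area = pi*(r_max^2 - r_min^2)
= pi*(144.0 - 1.0)
= pi * 143.0
= 449.2477 m^2


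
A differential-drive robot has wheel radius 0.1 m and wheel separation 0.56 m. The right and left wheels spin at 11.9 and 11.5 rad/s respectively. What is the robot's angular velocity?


vR = r*wR = 0.1*11.9 = 1.19 m/s
vL = r*wL = 0.1*11.5 = 1.15 m/s
v = (vR+vL)/2 = 1.17 m/s
omega = (vR-vL)/L = 0.0714 rad/s
angular velocity = 0.0714 rad/s


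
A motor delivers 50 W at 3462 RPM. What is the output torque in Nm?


omega = 3462 * 2*pi/60 = 362.5398 rad/s
tau = P / omega = 50 / 362.5398
= 0.1379 Nm


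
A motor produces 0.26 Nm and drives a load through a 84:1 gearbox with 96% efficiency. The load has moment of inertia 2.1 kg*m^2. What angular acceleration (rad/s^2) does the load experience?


tau_out = tau_motor * N * eta
= 0.26 * 84 * 0.96 = 20.9664 Nm
alpha = tau_out / I = 20.9664 / 2.1
= 9.984 rad/s^2


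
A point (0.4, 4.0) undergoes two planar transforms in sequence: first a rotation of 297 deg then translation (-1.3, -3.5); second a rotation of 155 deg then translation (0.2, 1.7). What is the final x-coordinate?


After transform 1:
x1 = cos(297)*0.4 - sin(297)*4.0 + -1.3 = 2.4456
y1 = sin(297)*0.4 + cos(297)*4.0 + -3.5 = -2.0404
After transform 2:
x2 = cos(155)*2.4456 - sin(155)*-2.0404 + 0.2
= -1.1542


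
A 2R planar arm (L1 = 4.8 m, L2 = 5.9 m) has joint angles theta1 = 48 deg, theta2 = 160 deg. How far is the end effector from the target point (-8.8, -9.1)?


End effector via forward kinematics:
x = L1*cos(t1) + L2*cos(t1+t2) = -1.9976
y = L1*sin(t1) + L2*sin(t1+t2) = 0.7972
Distance to target:
d = sqrt((-8.8 - -1.9976)^2 + (-9.1 - 0.7972)^2)
= sqrt(46.2731 + 97.9548)
= 12.0095 m


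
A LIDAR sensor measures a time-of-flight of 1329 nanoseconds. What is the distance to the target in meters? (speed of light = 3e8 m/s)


tof = 1329 ns = 1.329e-06 s
dist = c * tof / 2
= 3e8 * 1.329e-06 / 2
= 199.35 m


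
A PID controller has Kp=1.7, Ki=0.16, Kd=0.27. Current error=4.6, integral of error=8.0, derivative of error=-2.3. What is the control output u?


u = Kp*e + Ki*int(e) + Kd*de/dt
= 1.7*4.6 + 0.16*8.0 + 0.27*(-2.3)
= 7.82 + 1.28 + -0.621
= 8.479


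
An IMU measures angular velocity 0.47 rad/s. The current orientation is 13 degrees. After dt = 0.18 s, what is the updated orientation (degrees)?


delta_theta = w * dt = 0.47 * 0.18 = 0.0846 rad
= 4.8472 deg
theta_new = 13 + 4.8472 = 17.8472 deg


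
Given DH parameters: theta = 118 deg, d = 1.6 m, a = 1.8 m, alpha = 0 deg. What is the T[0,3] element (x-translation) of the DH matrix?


T[0,3] = a * cos(theta)
= 1.8 * cos(118 deg)
= 1.8 * -0.4695
= -0.845


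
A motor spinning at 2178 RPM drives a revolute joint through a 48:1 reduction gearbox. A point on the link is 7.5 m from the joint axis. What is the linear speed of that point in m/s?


omega_motor = 2178 * 2*pi/60 = 228.0796 rad/s
omega_joint = omega_motor / 48 = 4.7517 rad/s
v = omega_joint * r = 4.7517 * 7.5
= 35.6374 m/s


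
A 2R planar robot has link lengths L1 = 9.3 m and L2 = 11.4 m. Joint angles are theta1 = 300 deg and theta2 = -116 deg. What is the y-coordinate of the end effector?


Convert angles to radians: theta1 = 5.236, theta2 = -2.0246
y = L1*sin(theta1) + L2*sin(theta1+theta2)
y = -8.054 + -0.7952
y = -8.8493


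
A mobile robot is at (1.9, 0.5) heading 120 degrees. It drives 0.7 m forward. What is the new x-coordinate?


x_new = x0 + d*cos(theta)
= 1.9 + 0.7*cos(120)
= 1.9 + -0.35
= 1.55


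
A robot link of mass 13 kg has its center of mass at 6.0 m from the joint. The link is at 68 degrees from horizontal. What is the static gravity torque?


tau = m*g*L*cos(angle)
= 13 * 9.81 * 6.0 * cos(68 deg)
= 13 * 9.81 * 6.0 * 0.3746
= 286.6415 Nm


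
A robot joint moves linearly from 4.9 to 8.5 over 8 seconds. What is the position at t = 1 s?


s = t/T = 1/8 = 0.125
p(t) = p0 + (pf-p0)*s
= 4.9 + (8.5 - 4.9) * 0.125
= 5.35


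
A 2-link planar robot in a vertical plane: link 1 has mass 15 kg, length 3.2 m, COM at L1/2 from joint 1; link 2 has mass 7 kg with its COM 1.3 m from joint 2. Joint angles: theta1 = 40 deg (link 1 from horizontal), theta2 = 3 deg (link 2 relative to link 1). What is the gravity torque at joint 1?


Horizontal distance from joint 1 to link-1 COM:
  x_c1 = (L1/2)*cos(t1) = 1.6 * 0.766 = 1.2257 m
Horizontal distance from joint 1 to link-2 COM:
  x_c2 = L1*cos(t1) + Lc2*cos(t1+t2)
       = 3.2*0.766 + 1.3*0.7314 = 3.4021 m
tau1 = m1*g*x_c1 + m2*g*x_c2
     = 15*9.81*1.2257 + 7*9.81*3.4021
     = 180.3575 + 233.6223
     = 413.9799 Nm


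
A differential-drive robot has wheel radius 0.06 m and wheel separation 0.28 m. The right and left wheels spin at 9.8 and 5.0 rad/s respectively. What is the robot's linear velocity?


vR = r*wR = 0.06*9.8 = 0.588 m/s
vL = r*wL = 0.06*5.0 = 0.3 m/s
v = (vR+vL)/2 = 0.444 m/s
omega = (vR-vL)/L = 1.0286 rad/s
linear velocity = 0.444 m/s


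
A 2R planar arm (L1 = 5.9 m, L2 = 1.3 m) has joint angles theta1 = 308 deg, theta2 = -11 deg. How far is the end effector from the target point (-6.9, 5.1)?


End effector via forward kinematics:
x = L1*cos(t1) + L2*cos(t1+t2) = 4.2226
y = L1*sin(t1) + L2*sin(t1+t2) = -5.8076
Distance to target:
d = sqrt((-6.9 - 4.2226)^2 + (5.1 - -5.8076)^2)
= sqrt(123.712 + 118.9751)
= 15.5784 m


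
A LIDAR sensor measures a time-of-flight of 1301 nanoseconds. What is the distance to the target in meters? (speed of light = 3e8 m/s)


tof = 1301 ns = 1.301e-06 s
dist = c * tof / 2
= 3e8 * 1.301e-06 / 2
= 195.15 m


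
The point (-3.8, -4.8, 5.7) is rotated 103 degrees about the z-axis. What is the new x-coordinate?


Rotation about z-axis: x' = x*cos(theta) - y*sin(theta)
= -3.8 * -0.225 - -4.8 * 0.9744
= 5.5318


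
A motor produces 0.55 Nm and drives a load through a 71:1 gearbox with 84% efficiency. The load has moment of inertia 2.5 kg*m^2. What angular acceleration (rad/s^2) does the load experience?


tau_out = tau_motor * N * eta
= 0.55 * 71 * 0.84 = 32.802 Nm
alpha = tau_out / I = 32.802 / 2.5
= 13.1208 rad/s^2


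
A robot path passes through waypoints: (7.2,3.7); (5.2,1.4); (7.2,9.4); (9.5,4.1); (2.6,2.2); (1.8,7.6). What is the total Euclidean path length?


Segment lengths:
  seg1 = sqrt((-2.0)^2 + (-2.3)^2) = 3.048
  seg2 = sqrt((2.0)^2 + (8.0)^2) = 8.2462
  seg3 = sqrt((2.3)^2 + (-5.3)^2) = 5.7775
  seg4 = sqrt((-6.9)^2 + (-1.9)^2) = 7.1568
  seg5 = sqrt((-0.8)^2 + (5.4)^2) = 5.4589
Total = 29.6875


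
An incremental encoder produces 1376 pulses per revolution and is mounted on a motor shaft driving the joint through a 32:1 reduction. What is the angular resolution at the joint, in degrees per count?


counts per rev = 1376
effective counts at joint = 1376 * 32 = 44032
resolution = 360 / 44032
= 0.0082 deg/count


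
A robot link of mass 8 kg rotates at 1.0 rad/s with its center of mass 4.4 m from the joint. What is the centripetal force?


F = m * omega^2 * r
= 8 * 1.0^2 * 4.4
= 8 * 1.0 * 4.4
= 35.2 N


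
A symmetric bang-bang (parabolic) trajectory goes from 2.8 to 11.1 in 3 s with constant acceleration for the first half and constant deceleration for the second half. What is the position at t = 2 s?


Symmetric rest-to-rest: each phase covers (pf-p0)/2 in time T/2. 0.5*a*(T/2)^2 = (pf-p0)/2 => a = 4*(pf-p0)/T^2
a = 4*(11.1-2.8)/3^2 = 3.6889
t = 2 is in the deceleration phase (t > T/2).
p = pf - 0.5*a*(T-t)^2 = 11.1 - 0.5*3.6889*1^2
= 9.2556


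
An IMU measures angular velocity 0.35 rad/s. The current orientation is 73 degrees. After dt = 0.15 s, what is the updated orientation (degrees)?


delta_theta = w * dt = 0.35 * 0.15 = 0.0525 rad
= 3.008 deg
theta_new = 73 + 3.008 = 76.008 deg


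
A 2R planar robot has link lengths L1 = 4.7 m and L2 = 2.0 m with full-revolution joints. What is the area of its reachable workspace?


r_max = L1 + L2 = 6.7 m
r_min = |L1 - L2| = 2.7 m
Area = pi*(r_max^2 - r_min^2)
= pi*(44.89 - 7.29)
= pi * 37.6
= 118.1239 m^2


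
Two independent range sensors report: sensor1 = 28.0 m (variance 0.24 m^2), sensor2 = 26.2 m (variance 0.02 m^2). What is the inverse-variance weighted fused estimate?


w1 = (1/var1) / (1/var1 + 1/var2)
   = 4.1667 / (4.1667 + 50.0) = 0.0769
w2 = 1 - w1 = 0.9231
fused = w1*s1 + w2*s2 = 2.1538 + 24.1846
= 26.3385 m


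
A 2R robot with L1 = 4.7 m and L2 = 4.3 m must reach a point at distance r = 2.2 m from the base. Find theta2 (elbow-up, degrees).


cos(theta2) = (r^2 - L1^2 - L2^2) / (2*L1*L2)
cos(theta2) = (4.84 - 22.09 - 18.49) / 40.42
cos(theta2) = -0.884216
theta2 = 152.1552 degrees


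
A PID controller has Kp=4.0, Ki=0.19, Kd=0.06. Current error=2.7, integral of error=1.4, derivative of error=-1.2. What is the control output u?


u = Kp*e + Ki*int(e) + Kd*de/dt
= 4.0*2.7 + 0.19*1.4 + 0.06*(-1.2)
= 10.8 + 0.266 + -0.072
= 10.994


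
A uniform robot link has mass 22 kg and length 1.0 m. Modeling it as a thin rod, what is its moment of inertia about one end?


I = (1/3) * m * L^2
= (1/3) * 22 * 1.0^2
= 0.333333 * 22 * 1.0
= 7.3333 kg*m^2


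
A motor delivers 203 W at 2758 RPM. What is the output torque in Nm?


omega = 2758 * 2*pi/60 = 288.8171 rad/s
tau = P / omega = 203 / 288.8171
= 0.7029 Nm


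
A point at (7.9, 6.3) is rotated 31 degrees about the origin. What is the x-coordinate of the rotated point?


x' = x*cos(theta) - y*sin(theta)
cos(31 deg) = 0.8572, sin(31 deg) = 0.515
x' = 7.9 * 0.8572 - 6.3 * 0.515
= 6.7716 - 3.2447
= 3.5269


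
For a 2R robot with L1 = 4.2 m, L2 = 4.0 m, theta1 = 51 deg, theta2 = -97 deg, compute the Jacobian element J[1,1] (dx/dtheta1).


J[1,1] = -L1*sin(t1) - L2*sin(t1+t2)
= -4.2*sin(51) - 4.0*sin(-46)
= -0.3867


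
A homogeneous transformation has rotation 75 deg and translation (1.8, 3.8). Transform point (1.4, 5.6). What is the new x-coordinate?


x' = cos(theta)*px - sin(theta)*py + tx
= 0.2588*1.4 - 0.9659*5.6 + 1.8
= -3.2468


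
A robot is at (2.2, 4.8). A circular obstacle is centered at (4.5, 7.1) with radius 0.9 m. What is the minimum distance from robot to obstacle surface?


center_dist = sqrt((2.2-4.5)^2 + (4.8-7.1)^2)
= sqrt(5.29 + 5.29)
= 3.2527
min_dist = center_dist - radius = 3.2527 - 0.9 = 2.3527 m


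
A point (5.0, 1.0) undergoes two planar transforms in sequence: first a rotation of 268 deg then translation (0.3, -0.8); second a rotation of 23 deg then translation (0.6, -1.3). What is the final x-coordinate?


After transform 1:
x1 = cos(268)*5.0 - sin(268)*1.0 + 0.3 = 1.1249
y1 = sin(268)*5.0 + cos(268)*1.0 + -0.8 = -5.8319
After transform 2:
x2 = cos(23)*1.1249 - sin(23)*-5.8319 + 0.6
= 3.9142


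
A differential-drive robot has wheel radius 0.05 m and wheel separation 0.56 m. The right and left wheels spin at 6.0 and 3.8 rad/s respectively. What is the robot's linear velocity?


vR = r*wR = 0.05*6.0 = 0.3 m/s
vL = r*wL = 0.05*3.8 = 0.19 m/s
v = (vR+vL)/2 = 0.245 m/s
omega = (vR-vL)/L = 0.1964 rad/s
linear velocity = 0.245 m/s


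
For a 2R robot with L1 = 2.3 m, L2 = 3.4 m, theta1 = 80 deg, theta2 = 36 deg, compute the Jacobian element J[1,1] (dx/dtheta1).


J[1,1] = -L1*sin(t1) - L2*sin(t1+t2)
= -2.3*sin(80) - 3.4*sin(116)
= -5.321


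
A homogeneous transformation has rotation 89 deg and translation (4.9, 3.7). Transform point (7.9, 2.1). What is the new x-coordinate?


x' = cos(theta)*px - sin(theta)*py + tx
= 0.0175*7.9 - 0.9998*2.1 + 4.9
= 2.9382


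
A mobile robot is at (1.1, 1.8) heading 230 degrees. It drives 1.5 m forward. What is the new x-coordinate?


x_new = x0 + d*cos(theta)
= 1.1 + 1.5*cos(230)
= 1.1 + -0.9642
= 0.1358


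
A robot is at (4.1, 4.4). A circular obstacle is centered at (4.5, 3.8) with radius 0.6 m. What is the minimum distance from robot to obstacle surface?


center_dist = sqrt((4.1-4.5)^2 + (4.4-3.8)^2)
= sqrt(0.16 + 0.36)
= 0.7211
min_dist = center_dist - radius = 0.7211 - 0.6 = 0.1211 m


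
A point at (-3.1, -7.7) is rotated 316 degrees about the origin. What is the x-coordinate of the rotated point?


x' = x*cos(theta) - y*sin(theta)
cos(316 deg) = 0.7193, sin(316 deg) = -0.6947
x' = -3.1 * 0.7193 - -7.7 * -0.6947
= -2.23 - 5.3489
= -7.5788


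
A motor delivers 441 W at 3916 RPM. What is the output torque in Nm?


omega = 3916 * 2*pi/60 = 410.0826 rad/s
tau = P / omega = 441 / 410.0826
= 1.0754 Nm
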